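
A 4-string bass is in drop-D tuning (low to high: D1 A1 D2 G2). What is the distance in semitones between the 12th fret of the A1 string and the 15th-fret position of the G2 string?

13 semitones

A1 at fret 12 → A2 (MIDI 45); G2 at fret 15 → A#3 (MIDI 58).
45 − 58 = -13, so the two pitches are 13 semitones apart, with A#3 the higher.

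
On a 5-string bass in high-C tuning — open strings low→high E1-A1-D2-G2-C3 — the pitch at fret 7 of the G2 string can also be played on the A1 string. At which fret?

Fret 7 on G2 is MIDI 43 + 7 = 50 (D3). On the A1 string (open MIDI 33), that pitch is 50 − 33 = fret 17.

17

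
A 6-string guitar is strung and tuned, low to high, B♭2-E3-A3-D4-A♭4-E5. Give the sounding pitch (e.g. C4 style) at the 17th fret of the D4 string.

G5

Each fret is one semitone, so D4 + 17 = G5.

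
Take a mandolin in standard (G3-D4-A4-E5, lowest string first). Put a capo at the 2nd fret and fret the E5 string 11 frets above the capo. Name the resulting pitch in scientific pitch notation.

F6

The capo raises the open E5 by 2 semitones to F#5; fretting 11 more gives E5 + 2 + 11 = E5 + 13 semitones = F6.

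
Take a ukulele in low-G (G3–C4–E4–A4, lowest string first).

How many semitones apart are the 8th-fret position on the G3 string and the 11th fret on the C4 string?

8 semitones

G3 at fret 8 → D♯4 (MIDI 63); C4 at fret 11 → B4 (MIDI 71).
63 − 71 = -8, so the two pitches are 8 semitones apart, with B4 the higher.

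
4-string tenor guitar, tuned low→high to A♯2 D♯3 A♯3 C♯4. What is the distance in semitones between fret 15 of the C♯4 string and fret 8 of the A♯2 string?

C♯4 at fret 15 → E5 (MIDI 76); A♯2 at fret 8 → F♯3 (MIDI 54).
76 − 54 = 22, so the two pitches are 22 semitones apart, with E5 the higher.

22 semitones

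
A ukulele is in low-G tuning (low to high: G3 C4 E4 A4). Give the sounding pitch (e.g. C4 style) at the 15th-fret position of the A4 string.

C6

A4 is MIDI 69. Adding 15 gives 84, which is C6.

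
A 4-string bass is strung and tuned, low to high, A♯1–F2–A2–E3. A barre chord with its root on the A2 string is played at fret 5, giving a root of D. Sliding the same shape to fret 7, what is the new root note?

Moving from fret 5 to fret 7 shifts the root by 2 semitones.
D up 2 semitones is E.

E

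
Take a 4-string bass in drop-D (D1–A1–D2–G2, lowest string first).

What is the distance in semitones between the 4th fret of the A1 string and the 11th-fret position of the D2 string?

12 semitones

A1 at fret 4 → C♯2 (MIDI 37); D2 at fret 11 → C♯3 (MIDI 49).
37 − 49 = -12, so the two pitches are 12 semitones apart, with C♯3 the higher.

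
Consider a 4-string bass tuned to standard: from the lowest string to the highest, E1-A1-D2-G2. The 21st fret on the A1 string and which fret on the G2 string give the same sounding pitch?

Fret 21 on A1 is MIDI 33 + 21 = 54 (F♯3). On the G2 string (open MIDI 43), that pitch is 54 − 43 = fret 11.

11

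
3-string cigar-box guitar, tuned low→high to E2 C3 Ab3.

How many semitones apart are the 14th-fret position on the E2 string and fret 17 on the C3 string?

E2 at fret 14 → Gb3 (MIDI 54); C3 at fret 17 → F4 (MIDI 65).
54 − 65 = -11, so the two pitches are 11 semitones apart, with F4 the higher.

11 semitones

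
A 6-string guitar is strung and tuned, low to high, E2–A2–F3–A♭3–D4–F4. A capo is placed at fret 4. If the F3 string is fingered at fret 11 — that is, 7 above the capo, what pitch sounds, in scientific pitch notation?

The capo raises the open F3 by 4 semitones to A3; fretting 7 more gives F3 + 4 + 7 = F3 + 11 semitones = E4.

E4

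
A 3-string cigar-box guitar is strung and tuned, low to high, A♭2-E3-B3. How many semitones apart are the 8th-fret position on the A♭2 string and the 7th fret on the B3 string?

A♭2 at fret 8 → E3 (MIDI 52); B3 at fret 7 → G♭4 (MIDI 66).
52 − 66 = -14, so the two pitches are 14 semitones apart, with G♭4 the higher.

14 semitones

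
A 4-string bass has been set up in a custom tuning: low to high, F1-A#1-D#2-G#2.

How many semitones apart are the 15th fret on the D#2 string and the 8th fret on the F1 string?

17 semitones

D#2 at fret 15 → F#3 (MIDI 54); F1 at fret 8 → C#2 (MIDI 37).
54 − 37 = 17, so the two pitches are 17 semitones apart, with F#3 the higher.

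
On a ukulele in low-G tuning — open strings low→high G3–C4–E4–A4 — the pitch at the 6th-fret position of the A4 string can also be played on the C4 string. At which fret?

Fret 6 on A4 is MIDI 69 + 6 = 75 (D#5). On the C4 string (open MIDI 60), that pitch is 75 − 60 = fret 15.

15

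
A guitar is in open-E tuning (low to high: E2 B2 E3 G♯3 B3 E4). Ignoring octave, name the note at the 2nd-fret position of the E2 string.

F♯

E2 is MIDI 40. Adding 2 gives 42; 42 mod 12 = 6, i.e. F♯.
(Equivalently spelled G♭.)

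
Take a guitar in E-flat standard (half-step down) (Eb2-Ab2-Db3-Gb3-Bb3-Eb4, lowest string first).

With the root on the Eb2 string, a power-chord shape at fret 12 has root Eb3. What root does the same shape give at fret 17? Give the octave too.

Ab3

Moving from fret 12 to fret 17 shifts the root by 5 semitones.
Eb3 up 5 semitones is Ab3.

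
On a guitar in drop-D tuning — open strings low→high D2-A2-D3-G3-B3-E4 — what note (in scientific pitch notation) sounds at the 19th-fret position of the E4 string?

B5

Each fret is one semitone, so E4 + 19 = B5.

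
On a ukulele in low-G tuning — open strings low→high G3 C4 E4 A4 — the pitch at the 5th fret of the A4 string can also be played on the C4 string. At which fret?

14

A4 at fret 5 is A4 + 5 semitones = D5.
The open C4 string is 9 semitones below the open A4, so the same pitch on the C4 string lies at fret 5 + 9 = 14.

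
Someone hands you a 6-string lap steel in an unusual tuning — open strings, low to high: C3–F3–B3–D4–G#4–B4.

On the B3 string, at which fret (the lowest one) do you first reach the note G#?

From B3, count semitones up the chromatic scale until reaching G#: B–C–C#–D–D#–E–F–F#–G–G# — 9 steps.

9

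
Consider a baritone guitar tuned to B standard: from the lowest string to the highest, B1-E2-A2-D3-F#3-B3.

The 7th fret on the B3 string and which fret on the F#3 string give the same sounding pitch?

Fret 7 on B3 is MIDI 59 + 7 = 66 (F#4). On the F#3 string (open MIDI 54), that pitch is 66 − 54 = fret 12.

12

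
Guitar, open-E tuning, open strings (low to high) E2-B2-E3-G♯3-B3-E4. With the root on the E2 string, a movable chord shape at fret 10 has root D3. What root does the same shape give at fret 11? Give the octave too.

D♯3

Moving from fret 10 to fret 11 shifts the root by 1 semitone.
D3 up 1 semitone is D♯3.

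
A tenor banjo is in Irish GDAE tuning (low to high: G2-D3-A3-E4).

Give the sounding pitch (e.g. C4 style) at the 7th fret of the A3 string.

Each fret is one semitone, so A3 + 7 = E4.

E4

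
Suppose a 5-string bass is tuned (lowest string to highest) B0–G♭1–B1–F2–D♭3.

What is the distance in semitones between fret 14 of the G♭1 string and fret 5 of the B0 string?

G♭1 at fret 14 → A♭2 (MIDI 44); B0 at fret 5 → E1 (MIDI 28).
44 − 28 = 16, so the two pitches are 16 semitones apart, with A♭2 the higher.

16 semitones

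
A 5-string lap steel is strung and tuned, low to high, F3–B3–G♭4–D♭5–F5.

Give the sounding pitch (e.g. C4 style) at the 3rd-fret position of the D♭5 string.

D♭5 is MIDI 73. Adding 3 gives 76, which is E5.

E5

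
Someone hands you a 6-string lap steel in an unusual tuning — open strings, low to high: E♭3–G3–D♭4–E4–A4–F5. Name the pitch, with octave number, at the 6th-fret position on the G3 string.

The open G3 string plus 6 semitones: G–Ab–A–Bb–B–C–Db.
The walk passes from B into C once, so the octave number goes from 3 to 4.
(Equivalently spelled C♯4.)

D♭4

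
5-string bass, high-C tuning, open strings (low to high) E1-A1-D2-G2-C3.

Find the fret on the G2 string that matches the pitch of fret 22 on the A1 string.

Fret 22 on A1 is MIDI 33 + 22 = 55 (G3). On the G2 string (open MIDI 43), that pitch is 55 − 43 = fret 12.

12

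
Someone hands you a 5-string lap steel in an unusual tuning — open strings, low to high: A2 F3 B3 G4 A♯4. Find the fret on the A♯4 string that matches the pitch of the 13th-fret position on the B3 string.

2

B3 at fret 13 is B3 + 13 semitones = C5.
The open A♯4 string is 11 semitones above the open B3, so the same pitch on the A♯4 string lies at fret 13 − 11 = 2.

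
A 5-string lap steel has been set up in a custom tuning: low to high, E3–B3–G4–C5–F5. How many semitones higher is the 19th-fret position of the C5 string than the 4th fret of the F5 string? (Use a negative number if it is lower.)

10 semitones

C5 at fret 19 → G6 (MIDI 91); F5 at fret 4 → A5 (MIDI 81).
91 − 81 = 10, so the two pitches are 10 semitones apart.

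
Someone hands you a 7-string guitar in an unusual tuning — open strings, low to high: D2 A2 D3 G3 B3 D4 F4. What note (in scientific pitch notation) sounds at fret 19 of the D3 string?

The open D3 string plus 19 semitones: D–D#–E–F–…–G–G#–A.
The walk passes from B into C once, so the octave number goes from 3 to 4.

A4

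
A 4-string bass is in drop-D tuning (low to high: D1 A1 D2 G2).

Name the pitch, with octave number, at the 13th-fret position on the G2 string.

G2 is MIDI 43. Adding 13 gives 56, which is G#3.

G#3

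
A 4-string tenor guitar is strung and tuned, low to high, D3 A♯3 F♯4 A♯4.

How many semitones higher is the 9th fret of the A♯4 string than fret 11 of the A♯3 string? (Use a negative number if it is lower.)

A♯4 at fret 9 → G5 (MIDI 79); A♯3 at fret 11 → A4 (MIDI 69).
79 − 69 = 10, so the two pitches are 10 semitones apart.

10 semitones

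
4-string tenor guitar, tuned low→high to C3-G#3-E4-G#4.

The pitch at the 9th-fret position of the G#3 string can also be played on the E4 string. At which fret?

1

G#3 at fret 9 is G#3 + 9 semitones = F4.
The open E4 string is 8 semitones above the open G#3, so the same pitch on the E4 string lies at fret 9 − 8 = 1.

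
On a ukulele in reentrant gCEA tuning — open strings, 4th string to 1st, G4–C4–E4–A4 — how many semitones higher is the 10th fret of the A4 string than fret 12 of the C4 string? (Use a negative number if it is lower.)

7 semitones

A4 at fret 10 → G5 (MIDI 79); C4 at fret 12 → C5 (MIDI 72).
79 − 72 = 7, so the two pitches are 7 semitones apart.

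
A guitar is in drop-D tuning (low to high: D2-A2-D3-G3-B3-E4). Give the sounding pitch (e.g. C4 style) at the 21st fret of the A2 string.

A2 is MIDI 45. Adding 21 gives 66, which is F#4.
(Equivalently spelled Gb4.)

F#4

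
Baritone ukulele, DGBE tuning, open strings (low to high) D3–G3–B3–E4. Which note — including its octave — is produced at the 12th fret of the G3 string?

G4

The open G3 string plus 12 semitones: G–G#–A–A#–…–F–F#–G.
The walk passes from B into C once, so the octave number goes from 3 to 4.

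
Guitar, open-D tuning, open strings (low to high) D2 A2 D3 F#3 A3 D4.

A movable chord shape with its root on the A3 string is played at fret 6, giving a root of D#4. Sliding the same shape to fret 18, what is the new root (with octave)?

Moving from fret 6 to fret 18 shifts the root by 12 semitones.
D#4 up 12 semitones is D#5.

D#5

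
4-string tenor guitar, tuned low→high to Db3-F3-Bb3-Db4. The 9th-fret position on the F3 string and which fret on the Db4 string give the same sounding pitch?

1

Fret 9 on F3 is MIDI 53 + 9 = 62 (D4). On the Db4 string (open MIDI 61), that pitch is 62 − 61 = fret 1.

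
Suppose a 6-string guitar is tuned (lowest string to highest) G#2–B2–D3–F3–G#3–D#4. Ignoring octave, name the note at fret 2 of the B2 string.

B2 is MIDI 47. Adding 2 gives 49; 49 mod 12 = 1, i.e. C#.
(Equivalently spelled Db.)

C#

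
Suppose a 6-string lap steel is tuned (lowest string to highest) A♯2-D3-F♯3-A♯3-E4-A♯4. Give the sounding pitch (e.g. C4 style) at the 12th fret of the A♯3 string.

A♯3 is MIDI 58. Adding 12 gives 70, which is A♯4.
(Equivalently spelled B♭4.)

A♯4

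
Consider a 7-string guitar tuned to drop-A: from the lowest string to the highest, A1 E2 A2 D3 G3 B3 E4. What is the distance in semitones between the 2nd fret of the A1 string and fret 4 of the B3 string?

A1 at fret 2 → B1 (MIDI 35); B3 at fret 4 → D#4 (MIDI 63).
35 − 63 = -28, so the two pitches are 28 semitones apart, with D#4 the higher.

28 semitones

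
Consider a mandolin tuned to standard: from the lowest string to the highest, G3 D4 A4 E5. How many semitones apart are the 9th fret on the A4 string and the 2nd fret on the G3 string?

A4 at fret 9 → F♯5 (MIDI 78); G3 at fret 2 → A3 (MIDI 57).
78 − 57 = 21, so the two pitches are 21 semitones apart, with F♯5 the higher.

21 semitones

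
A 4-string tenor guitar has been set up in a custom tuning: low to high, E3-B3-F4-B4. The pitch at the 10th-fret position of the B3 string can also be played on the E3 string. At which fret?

17

Fret 10 on B3 is MIDI 59 + 10 = 69 (A4). On the E3 string (open MIDI 52), that pitch is 69 − 52 = fret 17.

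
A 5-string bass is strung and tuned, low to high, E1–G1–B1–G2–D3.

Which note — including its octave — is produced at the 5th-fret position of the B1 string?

E2

The open B1 string plus 5 semitones: B–C–C#–D–D#–E.
The walk passes from B into C once, so the octave number goes from 1 to 2.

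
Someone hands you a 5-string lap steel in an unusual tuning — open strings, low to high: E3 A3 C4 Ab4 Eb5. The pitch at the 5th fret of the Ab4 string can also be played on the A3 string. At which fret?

Ab4 at fret 5 is Ab4 + 5 semitones = Db5.
The open A3 string is 11 semitones below the open Ab4, so the same pitch on the A3 string lies at fret 5 + 11 = 16.

16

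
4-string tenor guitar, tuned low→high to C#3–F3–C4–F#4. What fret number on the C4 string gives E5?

E5 is 16 semitones above the open C4 (C–C#–D–D#–…–D–D#–E), so it sits at fret 16.

16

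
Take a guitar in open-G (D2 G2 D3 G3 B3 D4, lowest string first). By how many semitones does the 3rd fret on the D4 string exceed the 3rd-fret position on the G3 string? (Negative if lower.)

7 semitones

D4 at fret 3 → F4 (MIDI 65); G3 at fret 3 → A#3 (MIDI 58).
65 − 58 = 7, so the two pitches are 7 semitones apart.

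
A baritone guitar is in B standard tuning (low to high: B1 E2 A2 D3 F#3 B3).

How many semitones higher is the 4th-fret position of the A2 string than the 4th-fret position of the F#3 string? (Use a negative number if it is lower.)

A2 at fret 4 → C#3 (MIDI 49); F#3 at fret 4 → A#3 (MIDI 58).
49 − 58 = -9, so the two pitches are 9 semitones apart.

-9 semitones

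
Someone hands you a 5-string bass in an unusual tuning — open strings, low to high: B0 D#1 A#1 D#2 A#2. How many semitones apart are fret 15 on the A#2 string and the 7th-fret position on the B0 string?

A#2 at fret 15 → C#4 (MIDI 61); B0 at fret 7 → F#1 (MIDI 30).
61 − 30 = 31, so the two pitches are 31 semitones apart, with C#4 the higher.

31 semitones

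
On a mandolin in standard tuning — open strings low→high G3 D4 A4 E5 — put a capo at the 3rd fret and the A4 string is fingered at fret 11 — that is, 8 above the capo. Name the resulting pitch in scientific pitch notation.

G#5

The capo raises the open A4 by 3 semitones to C5; fretting 8 more gives A4 + 3 + 8 = A4 + 11 semitones = G#5.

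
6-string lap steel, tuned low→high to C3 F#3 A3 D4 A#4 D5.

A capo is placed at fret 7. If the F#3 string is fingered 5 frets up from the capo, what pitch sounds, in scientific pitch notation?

F#4

The capo raises the open F#3 by 7 semitones to C#4; fretting 5 more gives F#3 + 7 + 5 = F#3 + 12 semitones = F#4.
(Also written Gb.)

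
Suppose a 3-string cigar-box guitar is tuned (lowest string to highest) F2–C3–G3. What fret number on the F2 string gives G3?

G3 is 14 semitones above the open F2 (F–F#–G–G#–…–F–F#–G), so it sits at fret 14.

14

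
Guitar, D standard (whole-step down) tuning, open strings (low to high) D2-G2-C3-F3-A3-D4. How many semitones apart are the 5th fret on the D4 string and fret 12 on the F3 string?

2 semitones

D4 at fret 5 → G4 (MIDI 67); F3 at fret 12 → F4 (MIDI 65).
67 − 65 = 2, so the two pitches are 2 semitones apart, with G4 the higher.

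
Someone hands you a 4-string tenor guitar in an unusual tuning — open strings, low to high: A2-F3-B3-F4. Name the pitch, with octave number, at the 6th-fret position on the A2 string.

E♭3

Each fret is one semitone, so A2 + 6 = E♭3.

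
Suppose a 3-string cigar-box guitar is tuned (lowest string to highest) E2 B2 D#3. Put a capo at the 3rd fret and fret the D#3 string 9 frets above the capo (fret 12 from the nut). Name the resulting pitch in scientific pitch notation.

D#4

The capo raises the open D#3 by 3 semitones to F#3; fretting 9 more gives D#3 + 3 + 9 = D#3 + 12 semitones = D#4.
(Also written Eb.)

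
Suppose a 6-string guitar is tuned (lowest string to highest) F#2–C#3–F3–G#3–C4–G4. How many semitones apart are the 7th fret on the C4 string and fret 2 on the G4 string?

C4 at fret 7 → G4 (MIDI 67); G4 at fret 2 → A4 (MIDI 69).
67 − 69 = -2, so the two pitches are 2 semitones apart, with A4 the higher.

2 semitones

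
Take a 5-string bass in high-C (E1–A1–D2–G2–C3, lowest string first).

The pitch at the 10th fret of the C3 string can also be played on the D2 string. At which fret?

Fret 10 on C3 is MIDI 48 + 10 = 58 (A♯3). On the D2 string (open MIDI 38), that pitch is 58 − 38 = fret 20.

20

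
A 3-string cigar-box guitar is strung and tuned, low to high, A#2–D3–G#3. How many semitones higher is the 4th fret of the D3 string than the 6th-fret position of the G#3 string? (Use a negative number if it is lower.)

D3 at fret 4 → F#3 (MIDI 54); G#3 at fret 6 → D4 (MIDI 62).
54 − 62 = -8, so the two pitches are 8 semitones apart.

-8 semitones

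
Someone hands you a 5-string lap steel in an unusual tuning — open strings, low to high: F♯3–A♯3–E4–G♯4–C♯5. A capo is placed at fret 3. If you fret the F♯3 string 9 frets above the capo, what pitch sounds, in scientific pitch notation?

F♯4

The capo raises the open F♯3 by 3 semitones to A3; fretting 9 more gives F♯3 + 3 + 9 = F♯3 + 12 semitones = F♯4.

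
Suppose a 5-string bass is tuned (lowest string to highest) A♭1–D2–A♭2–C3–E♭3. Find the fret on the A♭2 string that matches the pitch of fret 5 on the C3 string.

9

C3 at fret 5 is C3 + 5 semitones = F3.
The open A♭2 string is 4 semitones below the open C3, so the same pitch on the A♭2 string lies at fret 5 + 4 = 9.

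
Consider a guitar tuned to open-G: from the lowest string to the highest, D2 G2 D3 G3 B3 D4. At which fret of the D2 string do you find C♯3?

11

C♯3 is 11 semitones above the open D2 (D–D#–E–F–…–B–C–C#), so it sits at fret 11.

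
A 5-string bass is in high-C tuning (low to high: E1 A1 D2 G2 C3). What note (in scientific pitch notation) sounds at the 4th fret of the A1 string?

Each fret is one semitone, so A1 + 4 = C♯2.

C♯2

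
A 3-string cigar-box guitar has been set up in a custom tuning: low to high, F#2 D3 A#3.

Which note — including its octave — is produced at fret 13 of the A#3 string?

B4

Each fret is one semitone, so A#3 + 13 = B4.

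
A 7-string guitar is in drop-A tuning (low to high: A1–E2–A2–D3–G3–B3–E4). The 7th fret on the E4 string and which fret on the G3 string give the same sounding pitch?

E4 at fret 7 is E4 + 7 semitones = B4.
The open G3 string is 9 semitones below the open E4, so the same pitch on the G3 string lies at fret 7 + 9 = 16.

16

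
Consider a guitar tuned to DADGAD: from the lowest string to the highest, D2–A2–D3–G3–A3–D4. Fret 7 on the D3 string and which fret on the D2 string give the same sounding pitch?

Fret 7 on D3 is MIDI 50 + 7 = 57 (A3). On the D2 string (open MIDI 38), that pitch is 57 − 38 = fret 19.

19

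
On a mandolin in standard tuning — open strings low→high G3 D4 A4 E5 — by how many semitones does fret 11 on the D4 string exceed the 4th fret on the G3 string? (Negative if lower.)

D4 at fret 11 → C#5 (MIDI 73); G3 at fret 4 → B3 (MIDI 59).
73 − 59 = 14, so the two pitches are 14 semitones apart.

14 semitones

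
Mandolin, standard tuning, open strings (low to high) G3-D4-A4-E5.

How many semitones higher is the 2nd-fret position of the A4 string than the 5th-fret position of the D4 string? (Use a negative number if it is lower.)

4 semitones

A4 at fret 2 → B4 (MIDI 71); D4 at fret 5 → G4 (MIDI 67).
71 − 67 = 4, so the two pitches are 4 semitones apart.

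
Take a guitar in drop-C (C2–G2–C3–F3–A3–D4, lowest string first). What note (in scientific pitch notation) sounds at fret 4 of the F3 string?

The open F3 string plus 4 semitones: F–F#–G–G#–A.
No B→C boundary is crossed, so the octave stays at 3.

A3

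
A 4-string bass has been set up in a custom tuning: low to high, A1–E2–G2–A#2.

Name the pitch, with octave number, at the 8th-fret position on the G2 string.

Each fret is one semitone, so G2 + 8 = D#3.
(Equivalently spelled Eb3.)

D#3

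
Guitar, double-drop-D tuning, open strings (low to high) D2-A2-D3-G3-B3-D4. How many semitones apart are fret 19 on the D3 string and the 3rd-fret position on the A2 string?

D3 at fret 19 → A4 (MIDI 69); A2 at fret 3 → C3 (MIDI 48).
69 − 48 = 21, so the two pitches are 21 semitones apart, with A4 the higher.

21 semitones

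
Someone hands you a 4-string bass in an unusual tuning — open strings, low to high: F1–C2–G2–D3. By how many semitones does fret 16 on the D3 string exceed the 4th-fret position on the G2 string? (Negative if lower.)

D3 at fret 16 → F#4 (MIDI 66); G2 at fret 4 → B2 (MIDI 47).
66 − 47 = 19, so the two pitches are 19 semitones apart.

19 semitones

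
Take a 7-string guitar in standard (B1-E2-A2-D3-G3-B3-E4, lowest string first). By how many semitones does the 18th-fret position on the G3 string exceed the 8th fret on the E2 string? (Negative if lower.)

G3 at fret 18 → C#5 (MIDI 73); E2 at fret 8 → C3 (MIDI 48).
73 − 48 = 25, so the two pitches are 25 semitones apart.

25 semitones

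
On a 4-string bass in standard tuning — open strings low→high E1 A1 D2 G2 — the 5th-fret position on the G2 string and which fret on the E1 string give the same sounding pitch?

20

Fret 5 on G2 is MIDI 43 + 5 = 48 (C3). On the E1 string (open MIDI 28), that pitch is 48 − 28 = fret 20.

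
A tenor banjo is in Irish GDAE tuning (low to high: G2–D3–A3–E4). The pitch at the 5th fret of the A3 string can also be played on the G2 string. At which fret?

19

Fret 5 on A3 is MIDI 57 + 5 = 62 (D4). On the G2 string (open MIDI 43), that pitch is 62 − 43 = fret 19.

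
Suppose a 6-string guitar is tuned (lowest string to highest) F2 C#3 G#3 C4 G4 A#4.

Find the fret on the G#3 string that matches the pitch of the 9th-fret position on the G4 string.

20

Fret 9 on G4 is MIDI 67 + 9 = 76 (E5). On the G#3 string (open MIDI 56), that pitch is 76 − 56 = fret 20.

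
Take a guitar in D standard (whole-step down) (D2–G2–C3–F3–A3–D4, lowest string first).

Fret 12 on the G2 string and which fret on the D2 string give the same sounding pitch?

17

G2 at fret 12 is G2 + 12 semitones = G3.
The open D2 string is 5 semitones below the open G2, so the same pitch on the D2 string lies at fret 12 + 5 = 17.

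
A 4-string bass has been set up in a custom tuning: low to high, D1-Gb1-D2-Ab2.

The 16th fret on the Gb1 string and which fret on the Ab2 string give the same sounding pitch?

Gb1 at fret 16 is Gb1 + 16 semitones = Bb2.
The open Ab2 string is 14 semitones above the open Gb1, so the same pitch on the Ab2 string lies at fret 16 − 14 = 2.

2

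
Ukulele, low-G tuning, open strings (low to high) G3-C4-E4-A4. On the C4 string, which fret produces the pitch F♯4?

6

F♯4 is 6 semitones above the open C4 (C–C#–D–D#–E–F–F#), so it sits at fret 6.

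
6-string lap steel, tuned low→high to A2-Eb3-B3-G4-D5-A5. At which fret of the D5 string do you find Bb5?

Bb5 is 8 semitones above the open D5 (D–Eb–E–F–Gb–G–Ab–A–Bb), so it sits at fret 8.

8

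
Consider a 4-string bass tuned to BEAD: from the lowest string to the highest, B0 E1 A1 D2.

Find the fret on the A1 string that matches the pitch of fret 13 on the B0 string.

B0 at fret 13 is B0 + 13 semitones = C2.
The open A1 string is 10 semitones above the open B0, so the same pitch on the A1 string lies at fret 13 − 10 = 3.

3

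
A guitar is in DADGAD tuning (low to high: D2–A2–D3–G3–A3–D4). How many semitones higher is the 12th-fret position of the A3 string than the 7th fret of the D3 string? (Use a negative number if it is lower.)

A3 at fret 12 → A4 (MIDI 69); D3 at fret 7 → A3 (MIDI 57).
69 − 57 = 12, so the two pitches are 12 semitones apart.

12 semitones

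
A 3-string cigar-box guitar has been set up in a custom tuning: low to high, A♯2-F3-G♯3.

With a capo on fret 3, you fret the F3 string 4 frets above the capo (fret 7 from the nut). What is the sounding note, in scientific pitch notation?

The capo raises the open F3 by 3 semitones to G♯3; fretting 4 more gives F3 + 3 + 4 = F3 + 7 semitones = C4.

C4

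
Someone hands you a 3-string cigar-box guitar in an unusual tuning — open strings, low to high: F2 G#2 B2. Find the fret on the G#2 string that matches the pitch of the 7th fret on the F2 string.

F2 at fret 7 is F2 + 7 semitones = C3.
The open G#2 string is 3 semitones above the open F2, so the same pitch on the G#2 string lies at fret 7 − 3 = 4.

4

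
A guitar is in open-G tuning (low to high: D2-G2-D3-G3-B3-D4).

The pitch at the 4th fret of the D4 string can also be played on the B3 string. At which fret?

7

Fret 4 on D4 is MIDI 62 + 4 = 66 (F#4). On the B3 string (open MIDI 59), that pitch is 66 − 59 = fret 7.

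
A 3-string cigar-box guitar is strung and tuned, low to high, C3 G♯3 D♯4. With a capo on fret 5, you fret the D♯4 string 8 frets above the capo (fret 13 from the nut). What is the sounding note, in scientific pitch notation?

E5

The capo raises the open D♯4 by 5 semitones to G♯4; fretting 8 more gives D♯4 + 5 + 8 = D♯4 + 13 semitones = E5.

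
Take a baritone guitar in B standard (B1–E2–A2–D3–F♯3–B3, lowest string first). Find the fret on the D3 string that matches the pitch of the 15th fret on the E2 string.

Fret 15 on E2 is MIDI 40 + 15 = 55 (G3). On the D3 string (open MIDI 50), that pitch is 55 − 50 = fret 5.

5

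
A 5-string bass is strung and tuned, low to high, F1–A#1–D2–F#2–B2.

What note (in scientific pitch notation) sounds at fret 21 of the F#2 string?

D#4

The open F#2 string plus 21 semitones: F#–G–G#–A–…–C#–D–D#.
The walk passes from B into C 2 times, so the octave number goes from 2 to 4.
(Equivalently spelled Eb4.)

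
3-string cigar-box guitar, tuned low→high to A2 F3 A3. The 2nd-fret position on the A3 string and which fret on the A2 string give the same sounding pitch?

14

Fret 2 on A3 is MIDI 57 + 2 = 59 (B3). On the A2 string (open MIDI 45), that pitch is 59 − 45 = fret 14.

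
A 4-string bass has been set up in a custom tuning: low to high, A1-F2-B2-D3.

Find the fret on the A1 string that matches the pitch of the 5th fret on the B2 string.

Fret 5 on B2 is MIDI 47 + 5 = 52 (E3). On the A1 string (open MIDI 33), that pitch is 52 − 33 = fret 19.

19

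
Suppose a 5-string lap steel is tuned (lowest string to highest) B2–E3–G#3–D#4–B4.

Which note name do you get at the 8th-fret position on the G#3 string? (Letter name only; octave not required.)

E

G#3 is MIDI 56. Adding 8 gives 64; 64 mod 12 = 4, i.e. E.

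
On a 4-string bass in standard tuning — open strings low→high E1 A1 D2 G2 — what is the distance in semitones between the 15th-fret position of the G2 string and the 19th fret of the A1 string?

6 semitones

G2 at fret 15 → A#3 (MIDI 58); A1 at fret 19 → E3 (MIDI 52).
58 − 52 = 6, so the two pitches are 6 semitones apart, with A#3 the higher.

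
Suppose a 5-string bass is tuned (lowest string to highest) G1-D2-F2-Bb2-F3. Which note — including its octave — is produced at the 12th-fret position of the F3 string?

The open F3 string plus 12 semitones: F–Gb–G–Ab–…–Eb–E–F.
The walk passes from B into C once, so the octave number goes from 3 to 4.

F4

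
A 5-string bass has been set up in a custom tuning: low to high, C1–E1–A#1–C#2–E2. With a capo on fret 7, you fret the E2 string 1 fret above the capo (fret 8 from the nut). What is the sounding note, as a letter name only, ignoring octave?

The capo raises the open E2 by 7 semitones to B2; fretting 1 more gives E2 + 7 + 1 = E2 + 8 semitones, landing on C.

C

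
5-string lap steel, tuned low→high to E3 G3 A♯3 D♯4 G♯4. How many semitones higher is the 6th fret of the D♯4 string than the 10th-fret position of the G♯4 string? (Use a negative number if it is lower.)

-9 semitones

D♯4 at fret 6 → A4 (MIDI 69); G♯4 at fret 10 → F♯5 (MIDI 78).
69 − 78 = -9, so the two pitches are 9 semitones apart.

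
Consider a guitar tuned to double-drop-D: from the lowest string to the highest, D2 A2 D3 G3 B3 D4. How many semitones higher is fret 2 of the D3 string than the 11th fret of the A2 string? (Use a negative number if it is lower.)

-4 semitones

D3 at fret 2 → E3 (MIDI 52); A2 at fret 11 → G#3 (MIDI 56).
52 − 56 = -4, so the two pitches are 4 semitones apart.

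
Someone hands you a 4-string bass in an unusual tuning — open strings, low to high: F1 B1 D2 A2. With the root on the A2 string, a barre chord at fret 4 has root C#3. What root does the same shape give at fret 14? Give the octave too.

Moving from fret 4 to fret 14 shifts the root by 10 semitones.
C#3 up 10 semitones is B3.

B3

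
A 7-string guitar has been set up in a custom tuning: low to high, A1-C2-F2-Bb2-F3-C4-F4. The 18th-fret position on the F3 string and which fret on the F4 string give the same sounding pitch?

Fret 18 on F3 is MIDI 53 + 18 = 71 (B4). On the F4 string (open MIDI 65), that pitch is 71 − 65 = fret 6.

6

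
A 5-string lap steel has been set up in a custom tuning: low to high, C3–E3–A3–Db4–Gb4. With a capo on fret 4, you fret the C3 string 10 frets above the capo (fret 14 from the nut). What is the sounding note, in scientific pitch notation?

D4

The capo raises the open C3 by 4 semitones to E3; fretting 10 more gives C3 + 4 + 10 = C3 + 14 semitones = D4.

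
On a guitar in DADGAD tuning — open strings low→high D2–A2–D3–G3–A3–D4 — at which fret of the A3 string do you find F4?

F4 is 8 semitones above the open A3 (A–A#–B–C–C#–D–D#–E–F), so it sits at fret 8.

8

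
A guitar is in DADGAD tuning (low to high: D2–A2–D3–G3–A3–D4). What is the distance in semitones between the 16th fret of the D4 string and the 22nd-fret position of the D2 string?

D4 at fret 16 → F♯5 (MIDI 78); D2 at fret 22 → C4 (MIDI 60).
78 − 60 = 18, so the two pitches are 18 semitones apart, with F♯5 the higher.

18 semitones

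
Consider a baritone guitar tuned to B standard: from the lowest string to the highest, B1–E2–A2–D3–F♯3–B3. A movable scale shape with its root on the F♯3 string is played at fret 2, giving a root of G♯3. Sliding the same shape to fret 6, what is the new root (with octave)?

Moving from fret 2 to fret 6 shifts the root by 4 semitones.
G♯3 up 4 semitones is C4.

C4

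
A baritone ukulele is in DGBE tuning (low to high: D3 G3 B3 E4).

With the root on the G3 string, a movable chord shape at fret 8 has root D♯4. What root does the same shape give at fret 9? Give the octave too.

E4

Moving from fret 8 to fret 9 shifts the root by 1 semitone.
D♯4 up 1 semitone is E4.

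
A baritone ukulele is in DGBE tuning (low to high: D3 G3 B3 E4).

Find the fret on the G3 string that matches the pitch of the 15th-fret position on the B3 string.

19

B3 at fret 15 is B3 + 15 semitones = D5.
The open G3 string is 4 semitones below the open B3, so the same pitch on the G3 string lies at fret 15 + 4 = 19.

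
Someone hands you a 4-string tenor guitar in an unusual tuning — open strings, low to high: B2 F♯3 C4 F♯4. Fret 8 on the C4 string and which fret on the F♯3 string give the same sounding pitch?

C4 at fret 8 is C4 + 8 semitones = G♯4.
The open F♯3 string is 6 semitones below the open C4, so the same pitch on the F♯3 string lies at fret 8 + 6 = 14.

14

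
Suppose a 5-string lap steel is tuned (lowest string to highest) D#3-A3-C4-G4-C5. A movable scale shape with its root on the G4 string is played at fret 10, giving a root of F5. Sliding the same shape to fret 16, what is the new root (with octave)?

Moving from fret 10 to fret 16 shifts the root by 6 semitones.
F5 up 6 semitones is B5.

B5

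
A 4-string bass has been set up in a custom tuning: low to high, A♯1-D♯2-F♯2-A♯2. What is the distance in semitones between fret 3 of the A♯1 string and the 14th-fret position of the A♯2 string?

23 semitones

A♯1 at fret 3 → C♯2 (MIDI 37); A♯2 at fret 14 → C4 (MIDI 60).
37 − 60 = -23, so the two pitches are 23 semitones apart, with C4 the higher.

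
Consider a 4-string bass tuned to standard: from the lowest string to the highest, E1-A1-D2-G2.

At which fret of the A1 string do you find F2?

8

F2 is 8 semitones above the open A1 (A–A#–B–C–C#–D–D#–E–F), so it sits at fret 8.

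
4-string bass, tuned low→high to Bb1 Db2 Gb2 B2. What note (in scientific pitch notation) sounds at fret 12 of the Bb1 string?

Bb1 is MIDI 34. Adding 12 gives 46, which is Bb2.
(Equivalently spelled A#2.)

Bb2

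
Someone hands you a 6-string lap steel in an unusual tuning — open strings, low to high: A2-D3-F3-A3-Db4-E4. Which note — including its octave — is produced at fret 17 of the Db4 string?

The open Db4 string plus 17 semitones: Db–D–Eb–E–…–E–F–Gb.
The walk passes from B into C once, so the octave number goes from 4 to 5.

Gb5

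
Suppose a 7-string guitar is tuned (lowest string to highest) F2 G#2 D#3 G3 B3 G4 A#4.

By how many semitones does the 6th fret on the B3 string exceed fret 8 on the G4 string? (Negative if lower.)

B3 at fret 6 → F4 (MIDI 65); G4 at fret 8 → D#5 (MIDI 75).
65 − 75 = -10, so the two pitches are 10 semitones apart.

-10 semitones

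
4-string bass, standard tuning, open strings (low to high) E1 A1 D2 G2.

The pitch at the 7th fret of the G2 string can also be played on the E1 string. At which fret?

G2 at fret 7 is G2 + 7 semitones = D3.
The open E1 string is 15 semitones below the open G2, so the same pitch on the E1 string lies at fret 7 + 15 = 22.

22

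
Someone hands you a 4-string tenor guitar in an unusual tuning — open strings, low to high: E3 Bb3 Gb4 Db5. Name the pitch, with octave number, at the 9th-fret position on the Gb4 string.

Eb5

The open Gb4 string plus 9 semitones: Gb–G–Ab–A–Bb–B–C–Db–D–Eb.
The walk passes from B into C once, so the octave number goes from 4 to 5.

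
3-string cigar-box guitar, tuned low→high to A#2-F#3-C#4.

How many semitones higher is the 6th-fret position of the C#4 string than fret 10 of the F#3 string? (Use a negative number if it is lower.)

C#4 at fret 6 → G4 (MIDI 67); F#3 at fret 10 → E4 (MIDI 64).
67 − 64 = 3, so the two pitches are 3 semitones apart.

3 semitones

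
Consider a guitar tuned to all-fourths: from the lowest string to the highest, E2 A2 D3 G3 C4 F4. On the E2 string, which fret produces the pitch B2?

7

B2 is 7 semitones above the open E2 (E–F–F#–G–G#–A–A#–B), so it sits at fret 7.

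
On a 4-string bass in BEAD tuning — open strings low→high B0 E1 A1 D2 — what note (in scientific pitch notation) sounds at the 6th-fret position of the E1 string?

Each fret is one semitone, so E1 + 6 = A♯1.
(Equivalently spelled B♭1.)

A♯1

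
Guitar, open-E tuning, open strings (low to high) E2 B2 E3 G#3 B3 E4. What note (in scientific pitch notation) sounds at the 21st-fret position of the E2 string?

C#4

Each fret is one semitone, so E2 + 21 = C#4.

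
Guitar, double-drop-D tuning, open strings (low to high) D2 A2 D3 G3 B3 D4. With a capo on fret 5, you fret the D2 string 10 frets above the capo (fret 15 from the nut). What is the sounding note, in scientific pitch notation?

The capo raises the open D2 by 5 semitones to G2; fretting 10 more gives D2 + 5 + 10 = D2 + 15 semitones = F3.

F3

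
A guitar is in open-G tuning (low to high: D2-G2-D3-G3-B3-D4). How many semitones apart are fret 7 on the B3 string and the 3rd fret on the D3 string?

B3 at fret 7 → F#4 (MIDI 66); D3 at fret 3 → F3 (MIDI 53).
66 − 53 = 13, so the two pitches are 13 semitones apart, with F#4 the higher.

13 semitones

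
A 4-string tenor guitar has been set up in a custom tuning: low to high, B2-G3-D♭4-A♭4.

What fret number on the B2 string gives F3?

F3 is 6 semitones above the open B2 (B–C–Db–D–Eb–E–F), so it sits at fret 6.

6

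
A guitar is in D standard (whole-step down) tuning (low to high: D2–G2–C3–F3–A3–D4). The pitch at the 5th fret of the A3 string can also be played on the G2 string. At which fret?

A3 at fret 5 is A3 + 5 semitones = D4.
The open G2 string is 14 semitones below the open A3, so the same pitch on the G2 string lies at fret 5 + 14 = 19.

19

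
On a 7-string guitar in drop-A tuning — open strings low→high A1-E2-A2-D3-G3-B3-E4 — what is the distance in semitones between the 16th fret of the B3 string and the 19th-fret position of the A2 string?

B3 at fret 16 → D#5 (MIDI 75); A2 at fret 19 → E4 (MIDI 64).
75 − 64 = 11, so the two pitches are 11 semitones apart, with D#5 the higher.

11 semitones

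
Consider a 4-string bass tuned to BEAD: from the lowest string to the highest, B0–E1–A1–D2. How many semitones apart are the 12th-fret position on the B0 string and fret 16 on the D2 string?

19 semitones

B0 at fret 12 → B1 (MIDI 35); D2 at fret 16 → F♯3 (MIDI 54).
35 − 54 = -19, so the two pitches are 19 semitones apart, with F♯3 the higher.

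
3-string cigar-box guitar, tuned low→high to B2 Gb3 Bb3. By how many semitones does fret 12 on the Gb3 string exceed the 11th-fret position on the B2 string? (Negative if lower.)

8 semitones

Gb3 at fret 12 → Gb4 (MIDI 66); B2 at fret 11 → Bb3 (MIDI 58).
66 − 58 = 8, so the two pitches are 8 semitones apart.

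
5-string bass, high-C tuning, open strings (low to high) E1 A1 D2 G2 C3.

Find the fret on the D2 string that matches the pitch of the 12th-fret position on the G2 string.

17

Fret 12 on G2 is MIDI 43 + 12 = 55 (G3). On the D2 string (open MIDI 38), that pitch is 55 − 38 = fret 17.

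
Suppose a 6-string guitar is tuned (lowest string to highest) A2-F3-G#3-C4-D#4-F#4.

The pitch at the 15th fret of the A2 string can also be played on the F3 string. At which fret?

7

Fret 15 on A2 is MIDI 45 + 15 = 60 (C4). On the F3 string (open MIDI 53), that pitch is 60 − 53 = fret 7.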